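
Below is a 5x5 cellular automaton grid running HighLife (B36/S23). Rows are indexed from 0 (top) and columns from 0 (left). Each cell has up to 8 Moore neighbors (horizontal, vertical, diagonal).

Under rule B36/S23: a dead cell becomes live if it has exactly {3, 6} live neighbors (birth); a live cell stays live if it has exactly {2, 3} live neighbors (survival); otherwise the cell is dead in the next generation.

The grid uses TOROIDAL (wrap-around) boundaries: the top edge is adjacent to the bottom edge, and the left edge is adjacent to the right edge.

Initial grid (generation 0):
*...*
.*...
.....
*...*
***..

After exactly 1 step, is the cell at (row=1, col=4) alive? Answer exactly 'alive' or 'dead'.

Simulating step by step:
Generation 0 (given above): 8 live cells
Generation 1: 7 live cells
..*.*
*....
*....
*...*
...*.

Cell (1,4) at generation 1: 0 -> dead

Answer: dead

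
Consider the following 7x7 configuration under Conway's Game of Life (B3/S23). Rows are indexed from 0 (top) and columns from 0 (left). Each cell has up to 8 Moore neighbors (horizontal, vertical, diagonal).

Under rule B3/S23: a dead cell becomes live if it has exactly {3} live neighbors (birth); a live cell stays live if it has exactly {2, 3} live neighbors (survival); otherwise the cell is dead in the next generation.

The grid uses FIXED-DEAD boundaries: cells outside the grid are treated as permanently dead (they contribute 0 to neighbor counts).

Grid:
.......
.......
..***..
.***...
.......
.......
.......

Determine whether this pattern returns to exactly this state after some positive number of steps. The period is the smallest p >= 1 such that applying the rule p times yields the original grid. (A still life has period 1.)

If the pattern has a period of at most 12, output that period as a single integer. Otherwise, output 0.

Answer: 2

Derivation:
Simulating and comparing each generation to the original:
Gen 0 (original, given above): 6 live cells
Gen 1: 6 live cells, differs from original
Gen 2: 6 live cells, MATCHES original -> period = 2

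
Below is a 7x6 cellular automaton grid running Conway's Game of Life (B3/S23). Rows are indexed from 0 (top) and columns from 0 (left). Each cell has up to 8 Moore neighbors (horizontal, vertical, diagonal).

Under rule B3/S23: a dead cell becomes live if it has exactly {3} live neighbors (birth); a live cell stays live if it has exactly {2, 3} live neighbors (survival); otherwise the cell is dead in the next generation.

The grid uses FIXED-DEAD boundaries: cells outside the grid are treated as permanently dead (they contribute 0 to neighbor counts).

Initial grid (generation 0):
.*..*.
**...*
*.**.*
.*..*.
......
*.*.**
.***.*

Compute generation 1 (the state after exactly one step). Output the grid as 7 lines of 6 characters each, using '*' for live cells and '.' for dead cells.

Simulating step by step:
Generation 0 (given above): 19 live cells
Generation 1: 24 live cells
(generation 1 grid is the final answer)

Answer: **....
*..*.*
*.**.*
.****.
.*.***
..*.**
.***.*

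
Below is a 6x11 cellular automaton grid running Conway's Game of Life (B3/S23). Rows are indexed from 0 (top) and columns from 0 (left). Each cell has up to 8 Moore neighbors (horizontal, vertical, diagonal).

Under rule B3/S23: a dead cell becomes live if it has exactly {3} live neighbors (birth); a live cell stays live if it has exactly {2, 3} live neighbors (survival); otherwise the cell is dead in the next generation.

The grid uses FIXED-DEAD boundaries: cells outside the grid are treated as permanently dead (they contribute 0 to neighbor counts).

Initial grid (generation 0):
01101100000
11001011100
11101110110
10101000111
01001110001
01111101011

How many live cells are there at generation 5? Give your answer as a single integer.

Answer: 21

Derivation:
Simulating step by step:
Generation 0 (given above): 37 live cells
Generation 1: 26 live cells
11111111000
00000000110
00101010001
10100000101
10000011000
01110000011
Generation 2: 26 live cells
01111111100
00000000110
01010001101
00010110010
10010001101
01100000000
Generation 3: 27 live cells
00111111110
01000100000
00101011001
00010010001
01011011110
01100000000
Generation 4: 28 live cells
00111111100
01000000010
00111011000
00000000001
01011111110
01110001100
Generation 5: 21 live cells
00111111100
01000000000
00110000000
00000000010
01011110010
01010100010
Population at generation 5: 21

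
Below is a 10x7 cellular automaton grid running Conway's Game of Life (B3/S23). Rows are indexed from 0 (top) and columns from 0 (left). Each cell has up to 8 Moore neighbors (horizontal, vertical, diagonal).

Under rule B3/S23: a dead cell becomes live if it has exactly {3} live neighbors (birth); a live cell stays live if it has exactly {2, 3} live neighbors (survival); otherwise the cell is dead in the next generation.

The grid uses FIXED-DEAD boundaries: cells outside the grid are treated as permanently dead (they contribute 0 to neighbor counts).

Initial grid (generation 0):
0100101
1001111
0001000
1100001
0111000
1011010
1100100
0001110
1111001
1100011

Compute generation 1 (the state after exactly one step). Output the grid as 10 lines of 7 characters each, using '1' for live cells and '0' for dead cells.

Simulating step by step:
Generation 0 (given above): 34 live cells
Generation 1: 26 live cells
(generation 1 grid is the final answer)

Answer: 0001101
0011001
1111001
1101000
0001100
1000000
1100000
0000010
1001001
1000011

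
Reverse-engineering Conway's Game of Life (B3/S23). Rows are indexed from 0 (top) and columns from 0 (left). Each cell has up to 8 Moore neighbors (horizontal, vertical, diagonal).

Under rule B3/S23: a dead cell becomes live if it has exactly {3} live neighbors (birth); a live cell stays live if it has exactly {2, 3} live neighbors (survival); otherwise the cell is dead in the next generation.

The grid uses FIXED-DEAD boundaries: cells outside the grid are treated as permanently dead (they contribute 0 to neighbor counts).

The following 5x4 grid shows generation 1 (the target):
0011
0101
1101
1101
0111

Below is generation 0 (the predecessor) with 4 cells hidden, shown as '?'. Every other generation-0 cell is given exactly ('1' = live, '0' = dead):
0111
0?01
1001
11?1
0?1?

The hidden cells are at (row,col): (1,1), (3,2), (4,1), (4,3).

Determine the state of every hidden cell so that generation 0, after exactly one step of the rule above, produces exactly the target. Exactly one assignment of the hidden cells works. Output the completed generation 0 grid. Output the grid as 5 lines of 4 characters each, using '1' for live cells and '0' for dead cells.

Hidden generation-0 cells (in order): (1,1), (3,2), (4,1), (4,3).
A hidden cell only influences target cells in its own 3x3 neighborhood. Try each of the 2^4 = 16 assignments, step the completed generation 0 forward once under B3/S23, and compare with the target:
  (1,1)=0 (3,2)=0 (4,1)=0 (4,3)=0 -> step gives (4,3)='0' but target has '1' -> reject
  (1,1)=0 (3,2)=0 (4,1)=0 (4,3)=1 -> step reproduces the target at every cell -> ACCEPT
  (1,1)=0 (3,2)=0 (4,1)=1 (4,3)=0 -> step gives (3,1)='0' but target has '1' -> reject
  (1,1)=0 (3,2)=0 (4,1)=1 (4,3)=1 -> step gives (3,1)='0' but target has '1' -> reject
  (1,1)=0 (3,2)=1 (4,1)=0 (4,3)=0 -> step gives (2,1)='0' but target has '1' -> reject
  (1,1)=0 (3,2)=1 (4,1)=0 (4,3)=1 -> step gives (2,1)='0' but target has '1' -> reject
  (1,1)=0 (3,2)=1 (4,1)=1 (4,3)=0 -> step gives (2,1)='0' but target has '1' -> reject
  (1,1)=0 (3,2)=1 (4,1)=1 (4,3)=1 -> step gives (2,1)='0' but target has '1' -> reject
  (1,1)=1 (3,2)=0 (4,1)=0 (4,3)=0 -> step gives (0,1)='1' but target has '0' -> reject
  (1,1)=1 (3,2)=0 (4,1)=0 (4,3)=1 -> step gives (0,1)='1' but target has '0' -> reject
  (1,1)=1 (3,2)=0 (4,1)=1 (4,3)=0 -> step gives (0,1)='1' but target has '0' -> reject
  (1,1)=1 (3,2)=0 (4,1)=1 (4,3)=1 -> step gives (0,1)='1' but target has '0' -> reject
  (1,1)=1 (3,2)=1 (4,1)=0 (4,3)=0 -> step gives (0,1)='1' but target has '0' -> reject
  (1,1)=1 (3,2)=1 (4,1)=0 (4,3)=1 -> step gives (0,1)='1' but target has '0' -> reject
  (1,1)=1 (3,2)=1 (4,1)=1 (4,3)=0 -> step gives (0,1)='1' but target has '0' -> reject
  (1,1)=1 (3,2)=1 (4,1)=1 (4,3)=1 -> step gives (0,1)='1' but target has '0' -> reject
Unique solution: (1,1)=dead, (3,2)=dead, (4,1)=dead, (4,3)=live.
Check: live-neighbor counts of every cell in the completed generation 0:
1132
2353
2342
2353
2332
Applying B3/S23 to generation 0 with these counts gives:
0011
0101
1101
1101
0111
which matches the target exactly.

Answer: 0111
0001
1001
1101
0011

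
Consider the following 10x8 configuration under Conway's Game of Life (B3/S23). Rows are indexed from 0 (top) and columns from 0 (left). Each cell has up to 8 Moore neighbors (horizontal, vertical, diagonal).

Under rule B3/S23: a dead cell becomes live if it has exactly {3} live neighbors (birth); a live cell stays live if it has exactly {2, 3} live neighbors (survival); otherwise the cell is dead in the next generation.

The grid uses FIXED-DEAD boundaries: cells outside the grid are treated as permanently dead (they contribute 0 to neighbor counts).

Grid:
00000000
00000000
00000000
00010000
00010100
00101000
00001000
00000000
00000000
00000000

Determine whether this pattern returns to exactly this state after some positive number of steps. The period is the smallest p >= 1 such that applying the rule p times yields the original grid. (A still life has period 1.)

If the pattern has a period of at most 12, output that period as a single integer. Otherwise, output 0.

Simulating and comparing each generation to the original:
Gen 0 (original, given above): 6 live cells
Gen 1: 6 live cells, differs from original
Gen 2: 6 live cells, MATCHES original -> period = 2

Answer: 2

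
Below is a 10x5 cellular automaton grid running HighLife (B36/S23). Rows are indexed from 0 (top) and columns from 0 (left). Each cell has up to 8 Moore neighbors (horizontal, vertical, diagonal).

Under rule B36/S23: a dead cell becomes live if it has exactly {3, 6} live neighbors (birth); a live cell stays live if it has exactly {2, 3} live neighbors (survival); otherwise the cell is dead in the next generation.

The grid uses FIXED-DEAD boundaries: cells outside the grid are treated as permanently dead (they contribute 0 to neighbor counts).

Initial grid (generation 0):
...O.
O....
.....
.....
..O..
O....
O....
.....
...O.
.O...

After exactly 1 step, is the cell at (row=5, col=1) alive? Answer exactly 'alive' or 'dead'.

Answer: alive

Derivation:
Simulating step by step:
Generation 0 (given above): 7 live cells
Generation 1: 1 live cells
.....
.....
.....
.....
.....
.O...
.....
.....
.....
.....

Cell (5,1) at generation 1: 1 -> alive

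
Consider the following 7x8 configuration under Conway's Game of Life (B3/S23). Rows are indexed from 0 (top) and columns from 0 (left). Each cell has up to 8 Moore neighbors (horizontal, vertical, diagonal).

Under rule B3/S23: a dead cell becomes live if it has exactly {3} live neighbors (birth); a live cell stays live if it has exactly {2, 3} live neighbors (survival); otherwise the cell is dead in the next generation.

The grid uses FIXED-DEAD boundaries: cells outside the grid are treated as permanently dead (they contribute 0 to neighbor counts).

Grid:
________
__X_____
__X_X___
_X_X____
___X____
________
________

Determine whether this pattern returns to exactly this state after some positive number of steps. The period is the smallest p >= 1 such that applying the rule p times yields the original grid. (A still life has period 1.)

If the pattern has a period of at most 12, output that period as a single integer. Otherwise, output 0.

Simulating and comparing each generation to the original:
Gen 0 (original, given above): 6 live cells
Gen 1: 6 live cells, differs from original
Gen 2: 6 live cells, MATCHES original -> period = 2

Answer: 2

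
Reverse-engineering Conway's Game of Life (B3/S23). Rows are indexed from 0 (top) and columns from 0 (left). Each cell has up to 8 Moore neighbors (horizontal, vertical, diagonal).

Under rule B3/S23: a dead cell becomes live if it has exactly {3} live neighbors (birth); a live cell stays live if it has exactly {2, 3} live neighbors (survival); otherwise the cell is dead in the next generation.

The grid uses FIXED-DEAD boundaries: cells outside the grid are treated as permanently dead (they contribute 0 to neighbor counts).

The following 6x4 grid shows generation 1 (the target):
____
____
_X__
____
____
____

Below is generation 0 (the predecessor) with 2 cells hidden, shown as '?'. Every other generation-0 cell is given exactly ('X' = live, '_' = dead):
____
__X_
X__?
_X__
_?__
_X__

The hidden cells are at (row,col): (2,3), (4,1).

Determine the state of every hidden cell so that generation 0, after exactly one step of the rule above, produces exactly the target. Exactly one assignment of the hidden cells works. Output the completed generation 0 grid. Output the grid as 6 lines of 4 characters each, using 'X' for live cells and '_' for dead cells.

Answer: ____
__X_
X___
_X__
____
_X__

Derivation:
Hidden generation-0 cells (in order): (2,3), (4,1).
A hidden cell only influences target cells in its own 3x3 neighborhood. Try each of the 2^2 = 4 assignments, step the completed generation 0 forward once under B3/S23, and compare with the target:
  (2,3)=_ (4,1)=_ -> step reproduces the target at every cell -> ACCEPT
  (2,3)=_ (4,1)=X -> step gives (3,0)='X' but target has '_' -> reject
  (2,3)=X (4,1)=_ -> step gives (2,2)='X' but target has '_' -> reject
  (2,3)=X (4,1)=X -> step gives (2,2)='X' but target has '_' -> reject
Unique solution: (2,3)=dead, (4,1)=dead.
Check: live-neighbor counts of every cell in the completed generation 0:
0111
1201
1321
2110
2220
1010
Applying B3/S23 to generation 0 with these counts gives:
____
____
_X__
____
____
____
which matches the target exactly.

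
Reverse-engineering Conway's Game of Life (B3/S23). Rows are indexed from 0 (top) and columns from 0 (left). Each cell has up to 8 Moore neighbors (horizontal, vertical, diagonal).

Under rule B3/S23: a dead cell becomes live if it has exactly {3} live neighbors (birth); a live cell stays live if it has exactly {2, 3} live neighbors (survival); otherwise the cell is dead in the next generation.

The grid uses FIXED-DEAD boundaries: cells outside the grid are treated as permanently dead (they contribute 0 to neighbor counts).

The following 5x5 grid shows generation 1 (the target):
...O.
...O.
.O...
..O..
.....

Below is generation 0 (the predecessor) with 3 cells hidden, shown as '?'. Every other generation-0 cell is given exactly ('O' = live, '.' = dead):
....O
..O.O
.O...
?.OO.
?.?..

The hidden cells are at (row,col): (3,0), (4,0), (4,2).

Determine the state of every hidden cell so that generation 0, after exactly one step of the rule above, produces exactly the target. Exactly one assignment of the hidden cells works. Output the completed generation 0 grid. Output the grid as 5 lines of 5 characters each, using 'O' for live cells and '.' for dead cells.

Hidden generation-0 cells (in order): (3,0), (4,0), (4,2).
A hidden cell only influences target cells in its own 3x3 neighborhood. Try each of the 2^3 = 8 assignments, step the completed generation 0 forward once under B3/S23, and compare with the target:
  (3,0)=. (4,0)=. (4,2)=. -> step reproduces the target at every cell -> ACCEPT
  (3,0)=. (4,0)=. (4,2)=O -> step gives (3,1)='O' but target has '.' -> reject
  (3,0)=. (4,0)=O (4,2)=. -> step gives (3,1)='O' but target has '.' -> reject
  (3,0)=. (4,0)=O (4,2)=O -> step gives (3,3)='O' but target has '.' -> reject
  (3,0)=O (4,0)=. (4,2)=. -> step gives (3,1)='O' but target has '.' -> reject
  (3,0)=O (4,0)=. (4,2)=O -> step gives (3,3)='O' but target has '.' -> reject
  (3,0)=O (4,0)=O (4,2)=. -> step gives (3,0)='O' but target has '.' -> reject
  (3,0)=O (4,0)=O (4,2)=O -> step gives (3,0)='O' but target has '.' -> reject
Unique solution: (3,0)=dead, (4,0)=dead, (4,2)=dead.
Check: live-neighbor counts of every cell in the completed generation 0:
01131
12131
12442
12211
01221
Applying B3/S23 to generation 0 with these counts gives:
...O.
...O.
.O...
..O..
.....
which matches the target exactly.

Answer: ....O
..O.O
.O...
..OO.
.....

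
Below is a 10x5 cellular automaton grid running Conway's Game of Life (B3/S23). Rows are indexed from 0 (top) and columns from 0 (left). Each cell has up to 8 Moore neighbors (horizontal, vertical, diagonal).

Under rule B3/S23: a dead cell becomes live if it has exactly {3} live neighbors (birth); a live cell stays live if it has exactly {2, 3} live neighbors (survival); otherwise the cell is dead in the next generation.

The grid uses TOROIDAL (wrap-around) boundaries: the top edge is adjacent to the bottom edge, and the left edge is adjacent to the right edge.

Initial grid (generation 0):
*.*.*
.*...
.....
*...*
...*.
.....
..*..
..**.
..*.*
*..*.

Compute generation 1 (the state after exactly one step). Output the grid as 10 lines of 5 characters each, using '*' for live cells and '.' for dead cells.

Simulating step by step:
Generation 0 (given above): 14 live cells
Generation 1: 18 live cells
(generation 1 grid is the final answer)

Answer: *.***
**...
*....
....*
....*
.....
..**.
.**..
.**.*
*.*..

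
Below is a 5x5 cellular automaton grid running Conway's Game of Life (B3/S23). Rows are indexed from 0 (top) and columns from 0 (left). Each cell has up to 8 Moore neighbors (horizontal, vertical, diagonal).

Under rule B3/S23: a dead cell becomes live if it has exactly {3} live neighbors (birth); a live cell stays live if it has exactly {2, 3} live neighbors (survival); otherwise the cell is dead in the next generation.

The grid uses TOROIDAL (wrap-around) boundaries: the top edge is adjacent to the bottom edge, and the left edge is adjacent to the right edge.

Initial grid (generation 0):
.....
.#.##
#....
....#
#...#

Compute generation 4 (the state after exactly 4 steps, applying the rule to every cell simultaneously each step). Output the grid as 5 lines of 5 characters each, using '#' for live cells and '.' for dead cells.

Simulating step by step:
Generation 0 (given above): 7 live cells
Generation 1: 8 live cells
...#.
#...#
#..#.
....#
#...#
Generation 2: 9 live cells
...#.
#..#.
#..#.
...#.
#..##
Generation 3: 12 live cells
#.##.
..##.
..##.
#.##.
..##.
Generation 4: 0 live cells
(generation 4 grid is the final answer)

Answer: .....
.....
.....
.....
.....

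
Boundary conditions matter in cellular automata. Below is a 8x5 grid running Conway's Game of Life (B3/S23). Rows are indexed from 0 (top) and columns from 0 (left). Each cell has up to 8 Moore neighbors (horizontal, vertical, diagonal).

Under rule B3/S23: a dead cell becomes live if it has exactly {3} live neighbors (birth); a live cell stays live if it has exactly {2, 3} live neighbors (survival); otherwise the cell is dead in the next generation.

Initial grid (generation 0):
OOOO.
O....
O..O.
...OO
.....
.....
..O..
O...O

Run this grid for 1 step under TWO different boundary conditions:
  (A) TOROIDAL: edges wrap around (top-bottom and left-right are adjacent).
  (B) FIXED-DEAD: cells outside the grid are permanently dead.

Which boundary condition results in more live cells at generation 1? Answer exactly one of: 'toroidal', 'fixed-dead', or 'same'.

Answer: toroidal

Derivation:
Under TOROIDAL boundary, generation 1:
..OO.
O..O.
O..O.
...OO
.....
.....
.....
O...O
Population = 10

Under FIXED-DEAD boundary, generation 1:
OOO..
O..O.
...OO
...OO
.....
.....
.....
.....
Population = 9

Comparison: toroidal=10, fixed-dead=9 -> toroidal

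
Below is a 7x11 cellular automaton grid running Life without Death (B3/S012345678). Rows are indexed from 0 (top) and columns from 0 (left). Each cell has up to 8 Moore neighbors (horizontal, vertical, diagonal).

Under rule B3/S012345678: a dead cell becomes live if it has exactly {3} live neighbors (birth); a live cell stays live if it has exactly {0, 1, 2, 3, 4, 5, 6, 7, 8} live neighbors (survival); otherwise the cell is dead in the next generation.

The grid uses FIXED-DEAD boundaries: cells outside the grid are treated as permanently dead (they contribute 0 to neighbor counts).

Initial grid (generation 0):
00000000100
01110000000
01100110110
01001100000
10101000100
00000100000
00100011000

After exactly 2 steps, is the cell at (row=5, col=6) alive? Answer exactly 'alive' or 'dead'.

Simulating step by step:
Generation 0 (given above): 21 live cells
Generation 1: 37 live cells
00100000100
01110001110
11100110110
11001111110
11111000100
01010111000
00100011000
Generation 2: 48 live cells
01110001110
11110011110
11100110111
11001111110
11111000110
11010111100
00100111000

Cell (5,6) at generation 2: 1 -> alive

Answer: alive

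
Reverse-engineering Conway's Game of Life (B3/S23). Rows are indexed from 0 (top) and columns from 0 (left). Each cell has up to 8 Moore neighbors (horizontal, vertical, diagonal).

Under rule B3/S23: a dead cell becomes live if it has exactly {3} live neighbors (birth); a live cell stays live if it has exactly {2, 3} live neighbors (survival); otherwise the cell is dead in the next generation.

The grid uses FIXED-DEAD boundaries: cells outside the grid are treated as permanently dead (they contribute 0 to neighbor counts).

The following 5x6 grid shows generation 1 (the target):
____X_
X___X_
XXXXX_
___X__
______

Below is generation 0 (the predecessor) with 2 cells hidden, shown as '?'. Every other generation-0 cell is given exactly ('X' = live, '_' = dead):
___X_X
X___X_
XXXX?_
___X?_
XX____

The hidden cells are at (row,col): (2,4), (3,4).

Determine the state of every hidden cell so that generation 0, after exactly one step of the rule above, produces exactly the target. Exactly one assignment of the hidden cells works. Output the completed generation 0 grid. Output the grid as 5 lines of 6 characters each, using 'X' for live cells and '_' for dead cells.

Hidden generation-0 cells (in order): (2,4), (3,4).
A hidden cell only influences target cells in its own 3x3 neighborhood. Try each of the 2^2 = 4 assignments, step the completed generation 0 forward once under B3/S23, and compare with the target:
  (2,4)=_ (3,4)=_ -> step reproduces the target at every cell -> ACCEPT
  (2,4)=_ (3,4)=X -> step gives (2,3)='_' but target has 'X' -> reject
  (2,4)=X (3,4)=_ -> step gives (1,4)='_' but target has 'X' -> reject
  (2,4)=X (3,4)=X -> step gives (1,4)='_' but target has 'X' -> reject
Unique solution: (2,4)=dead, (3,4)=dead.
Check: live-neighbor counts of every cell in the completed generation 0:
111131
244432
233331
455220
112110
Applying B3/S23 to generation 0 with these counts gives:
____X_
X___X_
XXXXX_
___X__
______
which matches the target exactly.

Answer: ___X_X
X___X_
XXXX__
___X__
XX____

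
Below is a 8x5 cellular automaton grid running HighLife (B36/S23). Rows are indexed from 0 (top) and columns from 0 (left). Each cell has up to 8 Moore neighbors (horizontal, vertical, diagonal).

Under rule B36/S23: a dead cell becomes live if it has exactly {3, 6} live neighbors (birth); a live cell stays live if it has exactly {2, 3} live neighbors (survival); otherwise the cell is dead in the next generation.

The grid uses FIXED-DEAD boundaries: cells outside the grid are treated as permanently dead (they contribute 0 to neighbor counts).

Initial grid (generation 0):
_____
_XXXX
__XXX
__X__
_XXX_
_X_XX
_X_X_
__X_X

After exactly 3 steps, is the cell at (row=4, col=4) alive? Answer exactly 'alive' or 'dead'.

Simulating step by step:
Generation 0 (given above): 18 live cells
Generation 1: 15 live cells
__XX_
_X__X
____X
___XX
_X__X
XX__X
_X___
__XX_
Generation 2: 18 live cells
__XX_
__X_X
____X
___XX
XXX_X
XXX__
XX_X_
__X__
Generation 3: 14 live cells
__XX_
__X_X
____X
_XX_X
X___X
_____
X__X_
_XX__

Cell (4,4) at generation 3: 1 -> alive

Answer: alive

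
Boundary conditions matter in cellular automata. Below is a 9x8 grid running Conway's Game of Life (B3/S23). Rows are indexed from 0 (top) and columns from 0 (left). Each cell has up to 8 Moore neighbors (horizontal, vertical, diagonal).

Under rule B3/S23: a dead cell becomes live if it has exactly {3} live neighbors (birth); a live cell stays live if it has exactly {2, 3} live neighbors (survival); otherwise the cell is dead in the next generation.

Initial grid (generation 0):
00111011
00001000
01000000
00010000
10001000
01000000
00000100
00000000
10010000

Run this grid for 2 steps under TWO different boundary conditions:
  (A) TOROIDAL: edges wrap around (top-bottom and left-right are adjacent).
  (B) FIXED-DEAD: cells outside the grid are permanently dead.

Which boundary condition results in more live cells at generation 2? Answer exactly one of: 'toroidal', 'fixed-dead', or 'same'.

Under TOROIDAL boundary, generation 2:
01100000
00001110
00000000
00000000
00000000
00000000
00000000
00010000
00101110
Population = 10

Under FIXED-DEAD boundary, generation 2:
00010100
00000100
00000000
00000000
00000000
00000000
00000000
00000000
00000000
Population = 3

Comparison: toroidal=10, fixed-dead=3 -> toroidal

Answer: toroidal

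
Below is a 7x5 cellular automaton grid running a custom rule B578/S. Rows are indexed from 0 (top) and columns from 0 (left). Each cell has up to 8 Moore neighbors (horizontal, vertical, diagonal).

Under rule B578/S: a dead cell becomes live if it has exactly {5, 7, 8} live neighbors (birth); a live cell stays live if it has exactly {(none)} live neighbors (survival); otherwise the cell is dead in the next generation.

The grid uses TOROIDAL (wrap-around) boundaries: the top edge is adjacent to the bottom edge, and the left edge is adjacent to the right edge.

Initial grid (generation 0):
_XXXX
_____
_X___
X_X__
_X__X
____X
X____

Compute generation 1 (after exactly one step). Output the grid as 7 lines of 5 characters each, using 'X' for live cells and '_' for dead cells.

Simulating step by step:
Generation 0 (given above): 11 live cells
Generation 1: 0 live cells
(generation 1 grid is the final answer)

Answer: _____
_____
_____
_____
_____
_____
_____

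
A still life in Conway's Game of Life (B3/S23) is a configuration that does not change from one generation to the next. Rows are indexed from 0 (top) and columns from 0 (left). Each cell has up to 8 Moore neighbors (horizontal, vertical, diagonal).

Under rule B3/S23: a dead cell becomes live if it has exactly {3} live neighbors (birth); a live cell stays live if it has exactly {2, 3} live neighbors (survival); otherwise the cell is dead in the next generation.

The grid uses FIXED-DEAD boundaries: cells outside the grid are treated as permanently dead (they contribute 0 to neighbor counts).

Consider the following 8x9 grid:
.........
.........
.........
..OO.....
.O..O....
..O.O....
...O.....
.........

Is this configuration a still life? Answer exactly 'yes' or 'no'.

Answer: yes

Derivation:
Compute generation 1 and compare to generation 0 (given above):
Generation 1:
.........
.........
.........
..OO.....
.O..O....
..O.O....
...O.....
.........
The grids are IDENTICAL -> still life.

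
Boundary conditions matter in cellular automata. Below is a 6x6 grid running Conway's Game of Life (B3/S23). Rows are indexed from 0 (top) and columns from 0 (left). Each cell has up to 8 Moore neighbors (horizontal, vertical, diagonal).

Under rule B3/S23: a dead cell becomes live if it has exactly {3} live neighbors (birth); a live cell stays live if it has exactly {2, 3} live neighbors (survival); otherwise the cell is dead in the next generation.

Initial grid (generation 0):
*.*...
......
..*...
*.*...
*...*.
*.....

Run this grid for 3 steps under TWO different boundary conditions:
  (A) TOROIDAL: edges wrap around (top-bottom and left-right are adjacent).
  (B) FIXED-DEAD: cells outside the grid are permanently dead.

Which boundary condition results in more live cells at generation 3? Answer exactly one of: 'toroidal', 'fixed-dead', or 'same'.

Answer: toroidal

Derivation:
Under TOROIDAL boundary, generation 3:
.....*
..*..*
*.*..*
*.....
.....*
......
Population = 8

Under FIXED-DEAD boundary, generation 3:
......
......
......
......
......
......
Population = 0

Comparison: toroidal=8, fixed-dead=0 -> toroidal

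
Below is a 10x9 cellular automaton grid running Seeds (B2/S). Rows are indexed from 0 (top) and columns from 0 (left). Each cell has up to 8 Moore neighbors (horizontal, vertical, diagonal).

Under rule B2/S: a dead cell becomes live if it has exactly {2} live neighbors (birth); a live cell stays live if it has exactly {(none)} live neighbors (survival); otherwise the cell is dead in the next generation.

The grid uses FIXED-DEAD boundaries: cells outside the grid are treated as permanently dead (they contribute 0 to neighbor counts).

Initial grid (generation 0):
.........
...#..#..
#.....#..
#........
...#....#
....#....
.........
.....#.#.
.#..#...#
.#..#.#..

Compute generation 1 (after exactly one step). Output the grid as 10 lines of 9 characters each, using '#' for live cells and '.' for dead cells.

Simulating step by step:
Generation 0 (given above): 16 live cells
Generation 1: 22 live cells
(generation 1 grid is the final answer)

Answer: .........
.....#.#.
.#...#.#.
.#.....#.
....#....
...#.....
....###..
....#.#.#
#.##.....
#.##...#.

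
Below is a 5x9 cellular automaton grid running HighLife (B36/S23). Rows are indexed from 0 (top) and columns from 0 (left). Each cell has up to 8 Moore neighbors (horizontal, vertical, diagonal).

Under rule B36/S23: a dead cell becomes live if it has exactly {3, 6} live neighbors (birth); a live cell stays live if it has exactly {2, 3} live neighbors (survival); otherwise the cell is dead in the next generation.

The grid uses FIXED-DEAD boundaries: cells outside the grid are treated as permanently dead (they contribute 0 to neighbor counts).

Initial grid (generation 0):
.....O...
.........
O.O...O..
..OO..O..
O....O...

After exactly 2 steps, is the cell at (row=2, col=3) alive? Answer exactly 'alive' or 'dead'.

Simulating step by step:
Generation 0 (given above): 9 live cells
Generation 1: 7 live cells
.........
.........
.OOO.....
..OO.OO..
.........
Generation 2: 7 live cells
.........
..O......
.O.OO....
.O.OO....
.........

Cell (2,3) at generation 2: 1 -> alive

Answer: alive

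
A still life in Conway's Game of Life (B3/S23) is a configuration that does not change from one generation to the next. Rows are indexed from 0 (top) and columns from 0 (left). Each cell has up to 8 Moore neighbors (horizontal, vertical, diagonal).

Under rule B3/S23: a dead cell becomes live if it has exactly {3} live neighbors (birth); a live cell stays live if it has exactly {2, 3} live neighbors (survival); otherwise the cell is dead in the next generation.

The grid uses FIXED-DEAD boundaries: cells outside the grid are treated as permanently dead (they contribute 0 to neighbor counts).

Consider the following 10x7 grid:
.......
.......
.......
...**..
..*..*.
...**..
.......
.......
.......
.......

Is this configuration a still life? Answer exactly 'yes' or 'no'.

Compute generation 1 and compare to generation 0 (given above):
Generation 1:
.......
.......
.......
...**..
..*..*.
...**..
.......
.......
.......
.......
The grids are IDENTICAL -> still life.

Answer: yes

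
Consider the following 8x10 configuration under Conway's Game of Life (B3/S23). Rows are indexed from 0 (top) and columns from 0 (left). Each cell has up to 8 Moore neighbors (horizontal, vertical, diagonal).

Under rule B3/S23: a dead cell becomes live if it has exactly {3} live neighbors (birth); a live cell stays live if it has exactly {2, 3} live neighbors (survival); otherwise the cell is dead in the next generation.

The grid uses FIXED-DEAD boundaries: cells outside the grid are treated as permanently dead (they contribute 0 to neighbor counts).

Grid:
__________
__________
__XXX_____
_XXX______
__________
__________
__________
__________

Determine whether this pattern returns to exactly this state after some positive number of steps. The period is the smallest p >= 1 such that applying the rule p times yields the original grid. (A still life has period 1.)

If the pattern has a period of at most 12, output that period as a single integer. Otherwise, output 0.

Simulating and comparing each generation to the original:
Gen 0 (original, given above): 6 live cells
Gen 1: 6 live cells, differs from original
Gen 2: 6 live cells, MATCHES original -> period = 2

Answer: 2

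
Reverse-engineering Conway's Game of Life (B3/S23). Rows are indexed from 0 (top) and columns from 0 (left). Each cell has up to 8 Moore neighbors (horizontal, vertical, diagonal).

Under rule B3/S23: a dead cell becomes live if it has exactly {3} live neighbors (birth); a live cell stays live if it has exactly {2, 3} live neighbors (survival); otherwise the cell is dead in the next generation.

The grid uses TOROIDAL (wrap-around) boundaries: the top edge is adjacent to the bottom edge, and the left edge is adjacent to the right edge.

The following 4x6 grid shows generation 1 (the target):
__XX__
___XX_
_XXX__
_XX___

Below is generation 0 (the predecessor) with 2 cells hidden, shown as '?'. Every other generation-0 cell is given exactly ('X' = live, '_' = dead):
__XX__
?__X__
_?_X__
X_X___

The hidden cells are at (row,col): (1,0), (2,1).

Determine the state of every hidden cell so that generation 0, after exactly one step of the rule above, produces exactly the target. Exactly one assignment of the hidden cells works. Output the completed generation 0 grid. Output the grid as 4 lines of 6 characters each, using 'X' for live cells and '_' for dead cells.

Answer: __XX__
X__X__
___X__
X_X___

Derivation:
Hidden generation-0 cells (in order): (1,0), (2,1).
A hidden cell only influences target cells in its own 3x3 neighborhood. Try each of the 2^2 = 4 assignments, step the completed generation 0 forward once under B3/S23, and compare with the target:
  (1,0)=_ (2,1)=_ -> step gives (0,1)='X' but target has '_' -> reject
  (1,0)=_ (2,1)=X -> step gives (0,1)='X' but target has '_' -> reject
  (1,0)=X (2,1)=_ -> step reproduces the target at every cell -> ACCEPT
  (1,0)=X (2,1)=X -> step gives (1,1)='X' but target has '_' -> reject
Unique solution: (1,0)=live, (2,1)=dead.
Check: live-neighbor counts of every cell in the completed generation 0:
243322
024331
233222
033421
Applying B3/S23 to generation 0 with these counts gives:
__XX__
___XX_
_XXX__
_XX___
which matches the target exactly.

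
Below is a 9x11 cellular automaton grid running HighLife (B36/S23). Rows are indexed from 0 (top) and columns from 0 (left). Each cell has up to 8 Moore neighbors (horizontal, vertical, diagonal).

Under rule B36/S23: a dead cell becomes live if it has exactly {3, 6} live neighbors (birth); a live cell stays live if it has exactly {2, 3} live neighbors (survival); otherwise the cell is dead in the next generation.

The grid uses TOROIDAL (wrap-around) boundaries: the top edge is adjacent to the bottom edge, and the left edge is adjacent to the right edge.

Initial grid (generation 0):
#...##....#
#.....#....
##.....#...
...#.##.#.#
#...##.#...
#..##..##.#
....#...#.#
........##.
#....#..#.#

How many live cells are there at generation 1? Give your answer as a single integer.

Answer: 35

Derivation:
Simulating step by step:
Generation 0 (given above): 33 live cells
Generation 1: 35 live cells
.#..###..#.
.....##....
##...#.#..#
.#...#..#.#
#..........
#..#..###.#
#..##....##
#......##..
#...##..#..
Population at generation 1: 35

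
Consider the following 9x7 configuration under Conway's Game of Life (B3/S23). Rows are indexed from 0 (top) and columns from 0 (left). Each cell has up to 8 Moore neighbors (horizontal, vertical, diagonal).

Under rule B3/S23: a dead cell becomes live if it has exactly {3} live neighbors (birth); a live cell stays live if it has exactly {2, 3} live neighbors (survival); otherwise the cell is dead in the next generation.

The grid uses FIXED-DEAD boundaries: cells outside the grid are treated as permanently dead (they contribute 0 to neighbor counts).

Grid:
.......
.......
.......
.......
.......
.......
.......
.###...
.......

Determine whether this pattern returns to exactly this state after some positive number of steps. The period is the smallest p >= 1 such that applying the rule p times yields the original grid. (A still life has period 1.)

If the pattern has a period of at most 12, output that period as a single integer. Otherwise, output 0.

Simulating and comparing each generation to the original:
Gen 0 (original, given above): 3 live cells
Gen 1: 3 live cells, differs from original
Gen 2: 3 live cells, MATCHES original -> period = 2

Answer: 2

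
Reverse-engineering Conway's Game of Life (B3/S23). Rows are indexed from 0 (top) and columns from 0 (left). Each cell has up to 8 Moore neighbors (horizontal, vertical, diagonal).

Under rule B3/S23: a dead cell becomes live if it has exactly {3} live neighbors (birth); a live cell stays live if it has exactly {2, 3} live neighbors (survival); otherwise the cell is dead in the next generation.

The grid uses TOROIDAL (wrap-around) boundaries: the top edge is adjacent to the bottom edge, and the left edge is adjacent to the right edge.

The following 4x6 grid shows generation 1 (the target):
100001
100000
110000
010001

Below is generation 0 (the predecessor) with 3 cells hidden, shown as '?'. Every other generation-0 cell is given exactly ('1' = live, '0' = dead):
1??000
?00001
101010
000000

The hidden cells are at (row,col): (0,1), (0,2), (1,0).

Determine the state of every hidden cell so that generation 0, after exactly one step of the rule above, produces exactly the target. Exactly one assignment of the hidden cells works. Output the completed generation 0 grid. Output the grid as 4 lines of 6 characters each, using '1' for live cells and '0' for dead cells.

Hidden generation-0 cells (in order): (0,1), (0,2), (1,0).
A hidden cell only influences target cells in its own 3x3 neighborhood. Try each of the 2^3 = 8 assignments, step the completed generation 0 forward once under B3/S23, and compare with the target:
  (0,1)=0 (0,2)=0 (1,0)=0 -> step gives (0,0)='0' but target has '1' -> reject
  (0,1)=0 (0,2)=0 (1,0)=1 -> step reproduces the target at every cell -> ACCEPT
  (0,1)=0 (0,2)=1 (1,0)=0 -> step gives (0,0)='0' but target has '1' -> reject
  (0,1)=0 (0,2)=1 (1,0)=1 -> step gives (0,1)='1' but target has '0' -> reject
  (0,1)=1 (0,2)=0 (1,0)=0 -> step gives (0,5)='0' but target has '1' -> reject
  (0,1)=1 (0,2)=0 (1,0)=1 -> step gives (0,1)='1' but target has '0' -> reject
  (0,1)=1 (0,2)=1 (1,0)=0 -> step gives (0,1)='1' but target has '0' -> reject
  (0,1)=1 (0,2)=1 (1,0)=1 -> step gives (0,1)='1' but target has '0' -> reject
Unique solution: (0,1)=dead, (0,2)=dead, (1,0)=live.
Check: live-neighbor counts of every cell in the completed generation 0:
220013
341224
230214
231213
Applying B3/S23 to generation 0 with these counts gives:
100001
100000
110000
010001
which matches the target exactly.

Answer: 100000
100001
101010
000000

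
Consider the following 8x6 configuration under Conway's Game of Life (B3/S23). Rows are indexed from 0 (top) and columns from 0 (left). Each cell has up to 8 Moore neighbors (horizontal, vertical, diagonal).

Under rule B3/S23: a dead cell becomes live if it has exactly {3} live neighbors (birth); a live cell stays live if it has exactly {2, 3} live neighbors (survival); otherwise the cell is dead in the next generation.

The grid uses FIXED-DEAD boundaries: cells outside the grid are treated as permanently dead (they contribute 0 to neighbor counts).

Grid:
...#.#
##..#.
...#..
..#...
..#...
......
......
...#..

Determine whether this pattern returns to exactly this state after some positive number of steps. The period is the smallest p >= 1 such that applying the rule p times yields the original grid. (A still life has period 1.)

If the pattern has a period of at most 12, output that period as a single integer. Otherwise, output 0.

Answer: 0

Derivation:
Simulating and comparing each generation to the original:
Gen 0 (original, given above): 9 live cells
Gen 1: 9 live cells, differs from original
Gen 2: 6 live cells, differs from original
Gen 3: 3 live cells, differs from original
Gen 4: 2 live cells, differs from original
Gen 5: 0 live cells, differs from original
Gen 6: 0 live cells, differs from original
Gen 7: 0 live cells, differs from original
Gen 8: 0 live cells, differs from original
Gen 9: 0 live cells, differs from original
Gen 10: 0 live cells, differs from original
Gen 11: 0 live cells, differs from original
Gen 12: 0 live cells, differs from original
No period found within 12 steps.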